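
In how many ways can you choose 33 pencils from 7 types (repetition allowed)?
C(33+7-1, 7-1) = C(39, 6) = 3262623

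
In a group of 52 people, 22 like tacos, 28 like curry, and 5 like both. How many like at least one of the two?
|A∪B| = |A| + |B| - |A∩B| = 22 + 28 - 5 = 45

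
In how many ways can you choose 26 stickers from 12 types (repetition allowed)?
C(26+12-1, 12-1) = C(37, 11) = 854992152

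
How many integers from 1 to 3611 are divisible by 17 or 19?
⌊3611/17⌋ + ⌊3611/19⌋ - ⌊3611/323⌋ = 212 + 190 - 11 = 391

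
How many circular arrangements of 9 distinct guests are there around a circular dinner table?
Circular: fix one position, arrange the rest. (9-1)! = 40320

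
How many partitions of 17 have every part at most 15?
Let r_j(i) = number of partitions of i into parts ≤ j, for i = 0..17. r_1(i) = 1 for all i; r_j(i) = r_{j-1}(i) + r_j(i-j). Rows j = 2..15: ≤2: 1 1 2 2 3 3 4 4 5 5 6 6 7 7 8 8 9 9; ≤3: 1 1 2 3 4 5 7 8 10 12 14 16 19 21 24 27 30 33; ≤4: 1 1 2 3 5 6 9 11 15 18 23 27 34 39 47 54 64 72; ≤5: 1 1 2 3 5 7 10 13 18 23 30 37 47 57 70 84 101 119; ≤6: 1 1 2 3 5 7 11 14 20 26 35 44 58 71 90 110 136 163; ≤7: 1 1 2 3 5 7 11 15 21 28 38 49 65 82 105 131 164 201; ≤8: 1 1 2 3 5 7 11 15 22 29 40 52 70 89 116 146 186 230; ≤9: 1 1 2 3 5 7 11 15 22 30 41 54 73 94 123 157 201 252; ≤10: 1 1 2 3 5 7 11 15 22 30 42 55 75 97 128 164 212 267; ≤11: 1 1 2 3 5 7 11 15 22 30 42 56 76 99 131 169 219 278; ≤12: 1 1 2 3 5 7 11 15 22 30 42 56 77 100 133 172 224 285; ≤13: 1 1 2 3 5 7 11 15 22 30 42 56 77 101 134 174 227 290; ≤14: 1 1 2 3 5 7 11 15 22 30 42 56 77 101 135 175 229 293; ≤15: 1 1 2 3 5 7 11 15 22 30 42 56 77 101 135 176 230 295. r_15(17) = 295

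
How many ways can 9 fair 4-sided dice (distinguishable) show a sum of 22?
Coefficient of x^22 in (x + x² + ... + x^4)^9. By inclusion-exclusion on dice exceeding 4: Σ_j (-1)^j C(9,j)·C(22-1-4j, 8) = C(9,0)·C(21,8) - C(9,1)·C(17,8) + C(9,2)·C(13,8) - C(9,3)·C(9,8) = 1·203490 - 9·24310 + 36·1287 - 84·9 = 30276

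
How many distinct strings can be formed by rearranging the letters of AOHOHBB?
7! / (2! × 2! × 2! × 1!) = 630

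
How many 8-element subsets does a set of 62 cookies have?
C(62,8) = 62!/(8!×54!) = 3381098545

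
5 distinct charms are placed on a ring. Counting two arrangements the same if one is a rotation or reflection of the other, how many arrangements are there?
(5-1)!/2 = 24/2 = 12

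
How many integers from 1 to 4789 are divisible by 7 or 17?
⌊4789/7⌋ + ⌊4789/17⌋ - ⌊4789/119⌋ = 684 + 281 - 40 = 925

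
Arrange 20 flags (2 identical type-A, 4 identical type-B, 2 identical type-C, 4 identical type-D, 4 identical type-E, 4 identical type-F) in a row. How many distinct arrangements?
20! / (2! × 4! × 2! × 4! × 4! × 4!) = 1833241410000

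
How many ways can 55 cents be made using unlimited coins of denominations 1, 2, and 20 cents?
Coefficient of x^55 in 1/(1-x^1) · 1/(1-x^2) · 1/(1-x^20). Case on j = number of 20-cent coins (j = 0..2); remainder r = 55 - 20j is made from {1,2} in ⌊r/2⌋+1 ways. r = 55, 35, 15 → 28 + 18 + 8 = 54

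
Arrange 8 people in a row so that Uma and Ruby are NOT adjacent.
Total - adjacent = 8! - (8-1)!×2 = 40320 - 10080 = 30240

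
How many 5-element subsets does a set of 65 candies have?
C(65,5) = 65!/(5!×60!) = 8259888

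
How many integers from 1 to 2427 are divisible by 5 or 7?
⌊2427/5⌋ + ⌊2427/7⌋ - ⌊2427/35⌋ = 485 + 346 - 69 = 762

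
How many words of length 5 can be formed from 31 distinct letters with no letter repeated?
P(31,5) = 31!/(31-5)! = 20389320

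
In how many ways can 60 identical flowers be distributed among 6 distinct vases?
C(60+6-1, 6-1) = C(65, 5) = 8259888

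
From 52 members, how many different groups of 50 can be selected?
C(52,50) = 52!/(50!×2!) = 1326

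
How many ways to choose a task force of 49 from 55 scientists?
C(55,49) = 55!/(49!×6!) = 28989675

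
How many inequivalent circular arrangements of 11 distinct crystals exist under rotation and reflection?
(11-1)!/2 = 3628800/2 = 1814400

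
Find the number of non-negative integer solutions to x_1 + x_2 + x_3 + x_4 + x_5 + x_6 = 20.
C(20+6-1, 6-1) = C(25, 5) = 53130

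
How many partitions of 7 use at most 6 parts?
By conjugation, equals partitions of 7 into parts ≤ 6. Let r_j(i) = number of partitions of i into parts ≤ j, for i = 0..7. r_1(i) = 1 for all i; r_j(i) = r_{j-1}(i) + r_j(i-j). Rows j = 2..6: ≤2: 1 1 2 2 3 3 4 4; ≤3: 1 1 2 3 4 5 7 8; ≤4: 1 1 2 3 5 6 9 11; ≤5: 1 1 2 3 5 7 10 13; ≤6: 1 1 2 3 5 7 11 14. r_6(7) = 14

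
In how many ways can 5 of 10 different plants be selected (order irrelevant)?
C(10,5) = 10!/(5!×5!) = 252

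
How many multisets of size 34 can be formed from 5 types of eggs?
C(34+5-1, 5-1) = C(38, 4) = 73815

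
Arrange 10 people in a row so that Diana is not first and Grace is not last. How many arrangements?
By inclusion-exclusion: 10! - 2×(10-1)! + (10-2)! = 3628800 - 725760 + 40320 = 2943360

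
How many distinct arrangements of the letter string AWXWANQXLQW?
11! / (2! × 1! × 3! × 1! × 2! × 2!) = 831600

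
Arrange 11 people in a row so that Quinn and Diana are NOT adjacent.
Total - adjacent = 11! - (11-1)!×2 = 39916800 - 7257600 = 32659200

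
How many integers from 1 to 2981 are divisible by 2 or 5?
⌊2981/2⌋ + ⌊2981/5⌋ - ⌊2981/10⌋ = 1490 + 596 - 298 = 1788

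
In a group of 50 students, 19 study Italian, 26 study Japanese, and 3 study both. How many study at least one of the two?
|A∪B| = |A| + |B| - |A∩B| = 19 + 26 - 3 = 42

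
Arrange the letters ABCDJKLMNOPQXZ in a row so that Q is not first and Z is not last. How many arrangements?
By inclusion-exclusion: 14! - 2×(14-1)! + (14-2)! = 87178291200 - 12454041600 + 479001600 = 75203251200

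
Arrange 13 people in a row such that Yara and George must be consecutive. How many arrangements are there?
Treat the 2 as one block: (13-2+1)! × 2! = 479001600 × 2 = 958003200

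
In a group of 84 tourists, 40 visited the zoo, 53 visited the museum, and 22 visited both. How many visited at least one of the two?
|A∪B| = |A| + |B| - |A∩B| = 40 + 53 - 22 = 71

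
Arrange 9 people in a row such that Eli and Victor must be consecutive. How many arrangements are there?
Treat the 2 as one block: (9-2+1)! × 2! = 40320 × 2 = 80640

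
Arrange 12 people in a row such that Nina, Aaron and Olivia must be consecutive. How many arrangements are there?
Treat the 3 as one block: (12-3+1)! × 3! = 3628800 × 6 = 21772800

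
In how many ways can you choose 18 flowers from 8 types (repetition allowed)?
C(18+8-1, 8-1) = C(25, 7) = 480700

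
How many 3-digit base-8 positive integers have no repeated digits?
First digit: 7 choices (nonzero). Then descending: 7 × 7 × 6 = 294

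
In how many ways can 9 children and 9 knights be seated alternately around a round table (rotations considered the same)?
Fix one of the children: (9-1)! ways for the remaining children, × 9! ways for the knights = 40320 × 362880 = 14631321600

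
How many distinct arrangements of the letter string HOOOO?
5! / (1! × 4!) = 5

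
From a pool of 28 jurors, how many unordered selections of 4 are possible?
C(28,4) = 28!/(4!×24!) = 20475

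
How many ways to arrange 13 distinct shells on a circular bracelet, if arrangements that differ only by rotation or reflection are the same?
(13-1)!/2 = 479001600/2 = 239500800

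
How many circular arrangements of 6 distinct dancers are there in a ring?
Circular: fix one position, arrange the rest. (6-1)! = 120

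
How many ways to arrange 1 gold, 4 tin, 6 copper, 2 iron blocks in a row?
13! / (1! × 4! × 6! × 2!) = 180180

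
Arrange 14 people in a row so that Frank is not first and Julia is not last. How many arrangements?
By inclusion-exclusion: 14! - 2×(14-1)! + (14-2)! = 87178291200 - 12454041600 + 479001600 = 75203251200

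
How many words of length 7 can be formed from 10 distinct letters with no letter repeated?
P(10,7) = 10!/(10-7)! = 604800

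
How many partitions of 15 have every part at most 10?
Let r_j(i) = number of partitions of i into parts ≤ j, for i = 0..15. r_1(i) = 1 for all i; r_j(i) = r_{j-1}(i) + r_j(i-j). Rows j = 2..10: ≤2: 1 1 2 2 3 3 4 4 5 5 6 6 7 7 8 8; ≤3: 1 1 2 3 4 5 7 8 10 12 14 16 19 21 24 27; ≤4: 1 1 2 3 5 6 9 11 15 18 23 27 34 39 47 54; ≤5: 1 1 2 3 5 7 10 13 18 23 30 37 47 57 70 84; ≤6: 1 1 2 3 5 7 11 14 20 26 35 44 58 71 90 110; ≤7: 1 1 2 3 5 7 11 15 21 28 38 49 65 82 105 131; ≤8: 1 1 2 3 5 7 11 15 22 29 40 52 70 89 116 146; ≤9: 1 1 2 3 5 7 11 15 22 30 41 54 73 94 123 157; ≤10: 1 1 2 3 5 7 11 15 22 30 42 55 75 97 128 164. r_10(15) = 164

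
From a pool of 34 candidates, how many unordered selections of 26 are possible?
C(34,26) = 34!/(26!×8!) = 18156204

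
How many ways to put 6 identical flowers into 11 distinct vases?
C(6+11-1, 11-1) = C(16, 10) = 8008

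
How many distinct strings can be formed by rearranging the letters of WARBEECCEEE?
11! / (5! × 2! × 1! × 1! × 1! × 1!) = 166320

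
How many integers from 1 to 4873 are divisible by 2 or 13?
⌊4873/2⌋ + ⌊4873/13⌋ - ⌊4873/26⌋ = 2436 + 374 - 187 = 2623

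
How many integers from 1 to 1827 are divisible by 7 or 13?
⌊1827/7⌋ + ⌊1827/13⌋ - ⌊1827/91⌋ = 261 + 140 - 20 = 381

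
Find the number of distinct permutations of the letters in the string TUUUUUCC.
8! / (2! × 1! × 5!) = 168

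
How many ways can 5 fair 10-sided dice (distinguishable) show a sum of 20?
Coefficient of x^20 in (x + x² + ... + x^10)^5. By inclusion-exclusion on dice exceeding 10: Σ_j (-1)^j C(5,j)·C(20-1-10j, 4) = C(5,0)·C(19,4) - C(5,1)·C(9,4) = 1·3876 - 5·126 = 3246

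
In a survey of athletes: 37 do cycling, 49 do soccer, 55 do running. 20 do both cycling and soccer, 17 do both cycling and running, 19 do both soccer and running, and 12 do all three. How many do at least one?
|A∪B∪C| = 37+49+55-20-17-19+12 = 97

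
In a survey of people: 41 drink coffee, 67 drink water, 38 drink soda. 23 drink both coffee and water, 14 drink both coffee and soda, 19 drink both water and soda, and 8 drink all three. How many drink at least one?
|A∪B∪C| = 41+67+38-23-14-19+8 = 98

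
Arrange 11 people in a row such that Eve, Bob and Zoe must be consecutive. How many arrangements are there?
Treat the 3 as one block: (11-3+1)! × 3! = 362880 × 6 = 2177280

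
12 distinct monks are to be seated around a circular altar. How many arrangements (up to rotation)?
Circular: fix one position, arrange the rest. (12-1)! = 39916800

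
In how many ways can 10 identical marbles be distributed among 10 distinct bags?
C(10+10-1, 10-1) = C(19, 9) = 92378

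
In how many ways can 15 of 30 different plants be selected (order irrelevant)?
C(30,15) = 30!/(15!×15!) = 155117520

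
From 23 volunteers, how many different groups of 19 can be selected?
C(23,19) = 23!/(19!×4!) = 8855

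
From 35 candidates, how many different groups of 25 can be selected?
C(35,25) = 35!/(25!×10!) = 183579396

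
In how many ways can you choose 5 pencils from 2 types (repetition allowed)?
C(5+2-1, 2-1) = C(6, 1) = 6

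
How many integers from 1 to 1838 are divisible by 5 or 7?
⌊1838/5⌋ + ⌊1838/7⌋ - ⌊1838/35⌋ = 367 + 262 - 52 = 577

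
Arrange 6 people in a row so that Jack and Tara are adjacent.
Treat as block: (6-1)! × 2! = 120 × 2 = 240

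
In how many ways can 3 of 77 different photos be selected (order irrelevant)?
C(77,3) = 77!/(3!×74!) = 73150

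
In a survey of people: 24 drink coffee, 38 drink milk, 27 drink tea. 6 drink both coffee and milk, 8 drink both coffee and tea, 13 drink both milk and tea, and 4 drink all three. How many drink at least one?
|A∪B∪C| = 24+38+27-6-8-13+4 = 66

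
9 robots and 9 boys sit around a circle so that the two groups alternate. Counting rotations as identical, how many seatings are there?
Fix one of the robots: (9-1)! ways for the remaining robots, × 9! ways for the boys = 40320 × 362880 = 14631321600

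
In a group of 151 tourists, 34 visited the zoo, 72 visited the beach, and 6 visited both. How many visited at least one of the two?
|A∪B| = |A| + |B| - |A∩B| = 34 + 72 - 6 = 100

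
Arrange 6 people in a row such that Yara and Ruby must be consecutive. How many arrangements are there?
Treat the 2 as one block: (6-2+1)! × 2! = 120 × 2 = 240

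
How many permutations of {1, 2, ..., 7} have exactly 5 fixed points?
Choose the 5 fixed points C(7,5) = 21, derange the rest: !2 = Σ_{j=0}^{2} (-1)^j·2!/j! = 2 - 2 + 1 = 1. Product = 21 × 1 = 21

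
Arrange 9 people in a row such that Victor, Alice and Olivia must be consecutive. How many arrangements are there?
Treat the 3 as one block: (9-3+1)! × 3! = 5040 × 6 = 30240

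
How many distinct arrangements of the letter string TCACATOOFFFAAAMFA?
17! / (2! × 6! × 2! × 2! × 1! × 4!) = 2572970400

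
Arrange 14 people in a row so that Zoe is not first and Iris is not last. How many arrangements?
By inclusion-exclusion: 14! - 2×(14-1)! + (14-2)! = 87178291200 - 12454041600 + 479001600 = 75203251200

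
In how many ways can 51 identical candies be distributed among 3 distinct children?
C(51+3-1, 3-1) = C(53, 2) = 1378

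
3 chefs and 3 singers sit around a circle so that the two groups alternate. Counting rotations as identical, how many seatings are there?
Fix one of the chefs: (3-1)! ways for the remaining chefs, × 3! ways for the singers = 2 × 6 = 12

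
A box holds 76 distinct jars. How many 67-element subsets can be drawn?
C(76,67) = 76!/(67!×9!) = 142466675900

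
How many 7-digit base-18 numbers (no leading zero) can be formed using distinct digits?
First digit: 17 choices (nonzero). Then descending: 17 × 17 × 16 × 15 × 14 × 13 × 12 = 151482240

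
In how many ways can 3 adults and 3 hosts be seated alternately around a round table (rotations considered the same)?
Fix one of the adults: (3-1)! ways for the remaining adults, × 3! ways for the hosts = 2 × 6 = 12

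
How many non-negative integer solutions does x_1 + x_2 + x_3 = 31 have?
C(31+3-1, 3-1) = C(33, 2) = 528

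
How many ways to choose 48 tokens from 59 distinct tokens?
C(59,48) = 59!/(48!×11!) = 279871768995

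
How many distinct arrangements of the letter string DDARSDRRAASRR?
13! / (2! × 3! × 3! × 5!) = 720720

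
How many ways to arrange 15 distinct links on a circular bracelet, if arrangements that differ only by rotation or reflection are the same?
(15-1)!/2 = 87178291200/2 = 43589145600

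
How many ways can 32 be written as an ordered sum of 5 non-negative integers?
C(32+5-1, 5-1) = C(36, 4) = 58905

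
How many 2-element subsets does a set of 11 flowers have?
C(11,2) = 11!/(2!×9!) = 55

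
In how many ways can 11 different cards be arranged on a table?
11! = 39916800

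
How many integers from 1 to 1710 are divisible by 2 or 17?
⌊1710/2⌋ + ⌊1710/17⌋ - ⌊1710/34⌋ = 855 + 100 - 50 = 905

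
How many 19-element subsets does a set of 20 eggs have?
C(20,19) = 20!/(19!×1!) = 20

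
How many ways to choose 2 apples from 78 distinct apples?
C(78,2) = 78!/(2!×76!) = 3003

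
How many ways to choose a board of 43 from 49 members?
C(49,43) = 49!/(43!×6!) = 13983816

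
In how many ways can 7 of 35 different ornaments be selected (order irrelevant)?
C(35,7) = 35!/(7!×28!) = 6724520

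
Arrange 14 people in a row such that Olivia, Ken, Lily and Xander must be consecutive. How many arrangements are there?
Treat the 4 as one block: (14-4+1)! × 4! = 39916800 × 24 = 958003200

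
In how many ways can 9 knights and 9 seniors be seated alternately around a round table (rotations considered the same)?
Fix one of the knights: (9-1)! ways for the remaining knights, × 9! ways for the seniors = 40320 × 362880 = 14631321600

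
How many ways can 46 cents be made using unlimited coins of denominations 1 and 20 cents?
Coefficient of x^46 in 1/(1-x^1) · 1/(1-x^20). Use j coins of 20 for j = 0..⌊46/20⌋ = 2, the rest in 1s: 2 + 1 = 3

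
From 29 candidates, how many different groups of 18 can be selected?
C(29,18) = 29!/(18!×11!) = 34597290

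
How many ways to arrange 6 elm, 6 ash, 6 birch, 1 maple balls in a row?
19! / (6! × 6! × 6! × 1!) = 325909584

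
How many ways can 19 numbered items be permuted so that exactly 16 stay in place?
Choose the 16 fixed points C(19,16) = 969, derange the rest: !3 = Σ_{j=0}^{3} (-1)^j·3!/j! = 6 - 6 + 3 - 1 = 2. Product = 969 × 2 = 1938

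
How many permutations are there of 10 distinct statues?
10! = 3628800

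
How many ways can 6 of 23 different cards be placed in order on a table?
P(23,6) = 23!/(23-6)! = 72681840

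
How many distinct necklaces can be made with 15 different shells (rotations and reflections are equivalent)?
(15-1)!/2 = 87178291200/2 = 43589145600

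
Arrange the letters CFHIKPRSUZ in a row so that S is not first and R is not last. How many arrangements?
By inclusion-exclusion: 10! - 2×(10-1)! + (10-2)! = 3628800 - 725760 + 40320 = 2943360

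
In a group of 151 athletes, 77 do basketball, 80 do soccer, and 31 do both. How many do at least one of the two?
|A∪B| = |A| + |B| - |A∩B| = 77 + 80 - 31 = 126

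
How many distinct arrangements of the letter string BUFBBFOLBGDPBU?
14! / (2! × 1! × 5! × 1! × 1! × 2! × 1! × 1!) = 181621440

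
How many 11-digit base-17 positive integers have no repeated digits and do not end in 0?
Last digit: 16 nonzero choices. First digit: 15 (nonzero, ≠last). Middle 9: P(15,9) = 1816214400. Total = 435891456000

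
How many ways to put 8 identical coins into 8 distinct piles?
C(8+8-1, 8-1) = C(15, 7) = 6435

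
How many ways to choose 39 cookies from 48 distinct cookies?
C(48,39) = 48!/(39!×9!) = 1677106640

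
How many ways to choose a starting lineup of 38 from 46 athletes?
C(46,38) = 46!/(38!×8!) = 260932815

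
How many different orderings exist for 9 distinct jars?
9! = 362880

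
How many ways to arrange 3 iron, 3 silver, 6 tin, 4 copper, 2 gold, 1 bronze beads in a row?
19! / (3! × 3! × 6! × 4! × 2! × 1!) = 97772875200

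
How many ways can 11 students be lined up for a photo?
11! = 39916800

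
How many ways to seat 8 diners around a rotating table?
Circular: fix one position, arrange the rest. (8-1)! = 5040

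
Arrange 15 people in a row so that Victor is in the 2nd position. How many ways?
Fix one position: (15-1)! = 87178291200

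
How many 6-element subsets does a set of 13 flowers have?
C(13,6) = 13!/(6!×7!) = 1716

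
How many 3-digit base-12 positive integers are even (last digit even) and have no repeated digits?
Last∈{0,2,4,6,8,10}. Last=0: 110. Last nonzero: 5×10×P(10,1) = 500. Total = 610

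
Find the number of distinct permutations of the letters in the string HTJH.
4! / (1! × 1! × 2!) = 12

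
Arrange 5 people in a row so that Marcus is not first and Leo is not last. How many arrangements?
By inclusion-exclusion: 5! - 2×(5-1)! + (5-2)! = 120 - 48 + 6 = 78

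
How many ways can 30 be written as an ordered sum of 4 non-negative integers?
C(30+4-1, 4-1) = C(33, 3) = 5456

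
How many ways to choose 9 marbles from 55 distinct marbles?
C(55,9) = 55!/(9!×46!) = 6358402050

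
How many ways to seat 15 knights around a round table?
Circular: fix one position, arrange the rest. (15-1)! = 87178291200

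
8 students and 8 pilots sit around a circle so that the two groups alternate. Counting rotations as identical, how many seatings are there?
Fix one of the students: (8-1)! ways for the remaining students, × 8! ways for the pilots = 5040 × 40320 = 203212800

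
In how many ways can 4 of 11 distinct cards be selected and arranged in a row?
P(11,4) = 11!/(11-4)! = 7920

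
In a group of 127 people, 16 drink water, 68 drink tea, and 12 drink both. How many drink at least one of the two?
|A∪B| = |A| + |B| - |A∩B| = 16 + 68 - 12 = 72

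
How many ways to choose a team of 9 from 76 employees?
C(76,9) = 76!/(9!×67!) = 142466675900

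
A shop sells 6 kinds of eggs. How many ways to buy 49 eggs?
C(49+6-1, 6-1) = C(54, 5) = 3162510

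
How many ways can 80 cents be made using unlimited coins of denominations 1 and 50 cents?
Coefficient of x^80 in 1/(1-x^1) · 1/(1-x^50). Use j coins of 50 for j = 0..⌊80/50⌋ = 1, the rest in 1s: 1 + 1 = 2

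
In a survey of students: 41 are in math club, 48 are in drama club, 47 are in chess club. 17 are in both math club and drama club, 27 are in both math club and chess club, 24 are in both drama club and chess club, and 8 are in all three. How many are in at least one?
|A∪B∪C| = 41+48+47-17-27-24+8 = 76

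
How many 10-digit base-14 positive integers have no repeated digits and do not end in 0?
Last digit: 13 nonzero choices. First digit: 12 (nonzero, ≠last). Middle 8: P(12,8) = 19958400. Total = 3113510400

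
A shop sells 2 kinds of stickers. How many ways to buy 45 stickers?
C(45+2-1, 2-1) = C(46, 1) = 46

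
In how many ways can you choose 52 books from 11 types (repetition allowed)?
C(52+11-1, 11-1) = C(62, 10) = 107518933731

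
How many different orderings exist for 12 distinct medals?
12! = 479001600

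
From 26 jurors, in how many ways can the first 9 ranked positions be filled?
P(26,9) = 26!/(26-9)! = 1133836704000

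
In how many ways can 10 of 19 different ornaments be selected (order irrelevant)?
C(19,10) = 19!/(10!×9!) = 92378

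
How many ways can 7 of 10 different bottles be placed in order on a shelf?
P(10,7) = 10!/(10-7)! = 604800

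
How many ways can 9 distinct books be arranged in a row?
9! = 362880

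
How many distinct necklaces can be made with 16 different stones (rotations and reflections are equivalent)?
(16-1)!/2 = 1307674368000/2 = 653837184000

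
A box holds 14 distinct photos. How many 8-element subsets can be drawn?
C(14,8) = 14!/(8!×6!) = 3003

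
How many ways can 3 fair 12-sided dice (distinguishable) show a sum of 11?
Coefficient of x^11 in (x + x² + ... + x^12)^3. By inclusion-exclusion on dice exceeding 12: Σ_j (-1)^j C(3,j)·C(11-1-12j, 2) = C(3,0)·C(10,2) = 1·45 = 45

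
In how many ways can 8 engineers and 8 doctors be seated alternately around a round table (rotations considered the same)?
Fix one of the engineers: (8-1)! ways for the remaining engineers, × 8! ways for the doctors = 5040 × 40320 = 203212800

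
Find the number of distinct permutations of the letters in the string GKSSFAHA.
8! / (2! × 1! × 1! × 1! × 1! × 2!) = 10080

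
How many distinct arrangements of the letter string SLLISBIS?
8! / (3! × 2! × 2! × 1!) = 1680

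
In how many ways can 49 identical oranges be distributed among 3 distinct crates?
C(49+3-1, 3-1) = C(51, 2) = 1275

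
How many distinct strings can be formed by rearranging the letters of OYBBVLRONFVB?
12! / (3! × 2! × 1! × 1! × 2! × 1! × 1! × 1!) = 19958400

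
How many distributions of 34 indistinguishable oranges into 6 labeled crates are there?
C(34+6-1, 6-1) = C(39, 5) = 575757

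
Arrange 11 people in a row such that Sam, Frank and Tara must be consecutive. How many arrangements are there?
Treat the 3 as one block: (11-3+1)! × 3! = 362880 × 6 = 2177280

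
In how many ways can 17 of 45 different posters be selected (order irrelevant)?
C(45,17) = 45!/(17!×28!) = 1103068603890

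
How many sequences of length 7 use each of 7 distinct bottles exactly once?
7! = 5040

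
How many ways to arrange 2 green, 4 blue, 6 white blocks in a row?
12! / (2! × 4! × 6!) = 13860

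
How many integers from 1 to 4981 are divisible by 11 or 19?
⌊4981/11⌋ + ⌊4981/19⌋ - ⌊4981/209⌋ = 452 + 262 - 23 = 691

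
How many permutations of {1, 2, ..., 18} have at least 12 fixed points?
Exactly j fixed points: C(18,j)·!(18-j); sum over j ≥ 12 (derangement numbers via !m = (m-1)·(!(m-1) + !(m-2)): !0..!6 = 1, 0, 1, 2, 9, 44, 265). Σ_{j=12}^{18} C(18,j)·!(18-j) = C(18,12)·!6 + C(18,13)·!5 + C(18,14)·!4 + C(18,15)·!3 + C(18,16)·!2 + C(18,17)·!1 + C(18,18)·!0 = 18564·265 + 8568·44 + 3060·9 + 816·2 + 153·1 + 18·0 + 1·1 = 5325778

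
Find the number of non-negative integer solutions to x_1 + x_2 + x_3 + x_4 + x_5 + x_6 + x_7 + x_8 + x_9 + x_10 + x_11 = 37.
C(37+11-1, 11-1) = C(47, 10) = 5178066751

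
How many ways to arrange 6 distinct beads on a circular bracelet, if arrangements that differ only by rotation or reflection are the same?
(6-1)!/2 = 120/2 = 60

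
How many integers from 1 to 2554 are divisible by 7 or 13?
⌊2554/7⌋ + ⌊2554/13⌋ - ⌊2554/91⌋ = 364 + 196 - 28 = 532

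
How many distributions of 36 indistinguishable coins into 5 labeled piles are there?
C(36+5-1, 5-1) = C(40, 4) = 91390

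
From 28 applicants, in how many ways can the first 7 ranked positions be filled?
P(28,7) = 28!/(28-7)! = 5967561600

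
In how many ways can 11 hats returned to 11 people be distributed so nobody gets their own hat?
!11 = Σ_{j=0}^{11} (-1)^j·11!/j! = 39916800 - 39916800 + 19958400 - 6652800 + 1663200 - 332640 + 55440 - 7920 + 990 - 110 + 11 - 1 = 14684570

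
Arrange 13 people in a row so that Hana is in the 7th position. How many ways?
Fix one position: (13-1)! = 479001600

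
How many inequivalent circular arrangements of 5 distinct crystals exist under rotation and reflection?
(5-1)!/2 = 24/2 = 12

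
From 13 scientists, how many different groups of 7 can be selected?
C(13,7) = 13!/(7!×6!) = 1716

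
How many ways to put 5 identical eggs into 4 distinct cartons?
C(5+4-1, 4-1) = C(8, 3) = 56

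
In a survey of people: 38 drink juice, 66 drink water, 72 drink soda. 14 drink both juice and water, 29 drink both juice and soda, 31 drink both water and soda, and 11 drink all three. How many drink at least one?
|A∪B∪C| = 38+66+72-14-29-31+11 = 113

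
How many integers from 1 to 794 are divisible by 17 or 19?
⌊794/17⌋ + ⌊794/19⌋ - ⌊794/323⌋ = 46 + 41 - 2 = 85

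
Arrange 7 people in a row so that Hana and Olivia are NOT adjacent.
Total - adjacent = 7! - (7-1)!×2 = 5040 - 1440 = 3600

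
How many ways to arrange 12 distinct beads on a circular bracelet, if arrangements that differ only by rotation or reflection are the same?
(12-1)!/2 = 39916800/2 = 19958400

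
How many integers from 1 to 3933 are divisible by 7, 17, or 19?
⌊3933/7⌋+⌊3933/17⌋+⌊3933/19⌋ - ⌊3933/119⌋-⌊3933/133⌋-⌊3933/323⌋ + ⌊3933/2261⌋ = 561+231+207 - 33-29-12 + 1 = 926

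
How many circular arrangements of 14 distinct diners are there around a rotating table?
Circular: fix one position, arrange the rest. (14-1)! = 6227020800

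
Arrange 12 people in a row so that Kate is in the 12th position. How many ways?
Fix one position: (12-1)! = 39916800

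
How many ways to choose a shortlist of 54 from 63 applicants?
C(63,54) = 63!/(54!×9!) = 23667689815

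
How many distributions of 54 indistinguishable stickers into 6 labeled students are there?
C(54+6-1, 6-1) = C(59, 5) = 5006386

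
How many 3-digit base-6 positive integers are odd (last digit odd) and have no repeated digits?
Last∈{1,3,5}. Last=0: 0. Last nonzero: 3×4×P(4,1) = 48. Total = 48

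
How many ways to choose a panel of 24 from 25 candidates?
C(25,24) = 25!/(24!×1!) = 25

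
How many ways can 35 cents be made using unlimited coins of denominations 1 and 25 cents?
Coefficient of x^35 in 1/(1-x^1) · 1/(1-x^25). Use j coins of 25 for j = 0..⌊35/25⌋ = 1, the rest in 1s: 1 + 1 = 2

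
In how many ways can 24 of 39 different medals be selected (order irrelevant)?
C(39,24) = 39!/(24!×15!) = 25140840660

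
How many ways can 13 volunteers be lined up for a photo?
13! = 6227020800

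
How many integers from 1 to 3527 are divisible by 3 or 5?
⌊3527/3⌋ + ⌊3527/5⌋ - ⌊3527/15⌋ = 1175 + 705 - 235 = 1645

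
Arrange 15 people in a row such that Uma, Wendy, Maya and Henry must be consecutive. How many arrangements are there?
Treat the 4 as one block: (15-4+1)! × 4! = 479001600 × 24 = 11496038400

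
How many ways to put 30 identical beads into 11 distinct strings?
C(30+11-1, 11-1) = C(40, 10) = 847660528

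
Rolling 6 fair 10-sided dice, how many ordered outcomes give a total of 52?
Coefficient of x^52 in (x + x² + ... + x^10)^6. By inclusion-exclusion on dice exceeding 10: Σ_j (-1)^j C(6,j)·C(52-1-10j, 5) = C(6,0)·C(51,5) - C(6,1)·C(41,5) + C(6,2)·C(31,5) - C(6,3)·C(21,5) + C(6,4)·C(11,5) = 1·2349060 - 6·749398 + 15·169911 - 20·20349 + 15·462 = 1287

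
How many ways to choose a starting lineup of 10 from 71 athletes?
C(71,10) = 71!/(10!×61!) = 461738052776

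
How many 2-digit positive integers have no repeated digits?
First digit: 9 choices (nonzero). Then descending: 9 × 9 = 81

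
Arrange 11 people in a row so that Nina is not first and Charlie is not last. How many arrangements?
By inclusion-exclusion: 11! - 2×(11-1)! + (11-2)! = 39916800 - 7257600 + 362880 = 33022080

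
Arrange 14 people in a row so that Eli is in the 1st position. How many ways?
Fix one position: (14-1)! = 6227020800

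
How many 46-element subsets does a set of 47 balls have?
C(47,46) = 47!/(46!×1!) = 47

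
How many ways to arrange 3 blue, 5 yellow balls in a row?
8! / (3! × 5!) = 56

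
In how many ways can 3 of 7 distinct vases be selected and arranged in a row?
P(7,3) = 7!/(7-3)! = 210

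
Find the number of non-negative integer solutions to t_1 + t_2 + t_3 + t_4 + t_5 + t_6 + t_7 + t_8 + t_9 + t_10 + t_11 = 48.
C(48+11-1, 11-1) = C(58, 10) = 52179482355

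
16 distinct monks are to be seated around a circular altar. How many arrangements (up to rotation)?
Circular: fix one position, arrange the rest. (16-1)! = 1307674368000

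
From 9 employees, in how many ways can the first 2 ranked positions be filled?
P(9,2) = 9!/(9-2)! = 72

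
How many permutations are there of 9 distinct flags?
9! = 362880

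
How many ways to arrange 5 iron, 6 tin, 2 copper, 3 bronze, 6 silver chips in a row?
22! / (5! × 6! × 2! × 3! × 6!) = 1505702278080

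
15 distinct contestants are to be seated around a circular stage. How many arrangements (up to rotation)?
Circular: fix one position, arrange the rest. (15-1)! = 87178291200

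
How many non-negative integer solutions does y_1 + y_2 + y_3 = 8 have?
C(8+3-1, 3-1) = C(10, 2) = 45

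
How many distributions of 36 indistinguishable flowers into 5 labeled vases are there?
C(36+5-1, 5-1) = C(40, 4) = 91390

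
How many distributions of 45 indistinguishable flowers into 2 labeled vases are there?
C(45+2-1, 2-1) = C(46, 1) = 46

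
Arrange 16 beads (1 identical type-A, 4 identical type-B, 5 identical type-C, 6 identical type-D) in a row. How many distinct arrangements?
16! / (1! × 4! × 5! × 6!) = 10090080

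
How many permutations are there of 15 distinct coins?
15! = 1307674368000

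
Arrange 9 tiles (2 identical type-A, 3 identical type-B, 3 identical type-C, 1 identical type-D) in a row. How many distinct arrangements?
9! / (2! × 3! × 3! × 1!) = 5040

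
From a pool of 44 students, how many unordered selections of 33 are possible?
C(44,33) = 44!/(33!×11!) = 7669339132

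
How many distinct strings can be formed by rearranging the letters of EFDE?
4! / (1! × 2! × 1!) = 12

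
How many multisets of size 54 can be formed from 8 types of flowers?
C(54+8-1, 8-1) = C(61, 7) = 436270780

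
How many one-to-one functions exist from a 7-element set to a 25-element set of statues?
P(25,7) = 25!/(25-7)! = 2422728000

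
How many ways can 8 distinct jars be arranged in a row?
8! = 40320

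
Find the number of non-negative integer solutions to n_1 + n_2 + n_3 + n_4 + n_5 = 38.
C(38+5-1, 5-1) = C(42, 4) = 111930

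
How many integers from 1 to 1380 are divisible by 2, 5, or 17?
⌊1380/2⌋+⌊1380/5⌋+⌊1380/17⌋ - ⌊1380/10⌋-⌊1380/34⌋-⌊1380/85⌋ + ⌊1380/170⌋ = 690+276+81 - 138-40-16 + 8 = 861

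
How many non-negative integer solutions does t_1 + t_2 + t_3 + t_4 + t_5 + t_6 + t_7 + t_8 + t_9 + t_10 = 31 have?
C(31+10-1, 10-1) = C(40, 9) = 273438880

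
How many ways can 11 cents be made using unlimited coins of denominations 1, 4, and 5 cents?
Coefficient of x^11 in 1/(1-x^1) · 1/(1-x^4) · 1/(1-x^5). Case on j = number of 5-cent coins (j = 0..2); remainder r = 11 - 5j is made from {1,4} in ⌊r/4⌋+1 ways. r = 11, 6, 1 → 3 + 2 + 1 = 6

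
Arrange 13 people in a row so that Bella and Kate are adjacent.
Treat as block: (13-1)! × 2! = 479001600 × 2 = 958003200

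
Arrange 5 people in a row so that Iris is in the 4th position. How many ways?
Fix one position: (5-1)! = 24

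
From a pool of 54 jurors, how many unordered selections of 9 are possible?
C(54,9) = 54!/(9!×45!) = 5317936260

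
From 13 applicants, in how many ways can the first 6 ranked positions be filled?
P(13,6) = 13!/(13-6)! = 1235520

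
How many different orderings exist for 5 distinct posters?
5! = 120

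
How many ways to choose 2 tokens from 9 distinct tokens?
C(9,2) = 9!/(2!×7!) = 36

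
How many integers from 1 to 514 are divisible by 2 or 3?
⌊514/2⌋ + ⌊514/3⌋ - ⌊514/6⌋ = 257 + 171 - 85 = 343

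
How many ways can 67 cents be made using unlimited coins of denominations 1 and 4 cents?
Coefficient of x^67 in 1/(1-x^1) · 1/(1-x^4). Use j coins of 4 for j = 0..⌊67/4⌋ = 16, the rest in 1s: 16 + 1 = 17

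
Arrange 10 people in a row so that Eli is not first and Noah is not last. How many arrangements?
By inclusion-exclusion: 10! - 2×(10-1)! + (10-2)! = 3628800 - 725760 + 40320 = 2943360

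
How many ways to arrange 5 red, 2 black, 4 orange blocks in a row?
11! / (5! × 2! × 4!) = 6930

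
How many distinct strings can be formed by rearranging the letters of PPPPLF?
6! / (4! × 1! × 1!) = 30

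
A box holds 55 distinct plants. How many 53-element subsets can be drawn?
C(55,53) = 55!/(53!×2!) = 1485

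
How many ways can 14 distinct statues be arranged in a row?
14! = 87178291200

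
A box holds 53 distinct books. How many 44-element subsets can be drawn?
C(53,44) = 53!/(44!×9!) = 4431613550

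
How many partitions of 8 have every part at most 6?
Let r_j(i) = number of partitions of i into parts ≤ j, for i = 0..8. r_1(i) = 1 for all i; r_j(i) = r_{j-1}(i) + r_j(i-j). Rows j = 2..6: ≤2: 1 1 2 2 3 3 4 4 5; ≤3: 1 1 2 3 4 5 7 8 10; ≤4: 1 1 2 3 5 6 9 11 15; ≤5: 1 1 2 3 5 7 10 13 18; ≤6: 1 1 2 3 5 7 11 14 20. r_6(8) = 20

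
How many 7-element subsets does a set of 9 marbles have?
C(9,7) = 9!/(7!×2!) = 36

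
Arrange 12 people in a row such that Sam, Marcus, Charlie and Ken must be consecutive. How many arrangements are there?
Treat the 4 as one block: (12-4+1)! × 4! = 362880 × 24 = 8709120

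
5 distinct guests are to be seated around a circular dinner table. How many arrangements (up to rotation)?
Circular: fix one position, arrange the rest. (5-1)! = 24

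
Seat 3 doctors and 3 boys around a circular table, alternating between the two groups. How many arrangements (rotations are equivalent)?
Fix one of the doctors: (3-1)! ways for the remaining doctors, × 3! ways for the boys = 2 × 6 = 12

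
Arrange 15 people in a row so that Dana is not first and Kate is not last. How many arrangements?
By inclusion-exclusion: 15! - 2×(15-1)! + (15-2)! = 1307674368000 - 174356582400 + 6227020800 = 1139544806400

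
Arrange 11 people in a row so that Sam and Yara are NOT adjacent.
Total - adjacent = 11! - (11-1)!×2 = 39916800 - 7257600 = 32659200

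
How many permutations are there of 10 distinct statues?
10! = 3628800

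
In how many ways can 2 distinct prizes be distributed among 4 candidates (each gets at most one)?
P(4,2) = 4!/(4-2)! = 12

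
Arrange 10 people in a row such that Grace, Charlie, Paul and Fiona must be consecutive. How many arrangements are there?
Treat the 4 as one block: (10-4+1)! × 4! = 5040 × 24 = 120960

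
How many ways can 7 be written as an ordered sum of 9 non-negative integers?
C(7+9-1, 9-1) = C(15, 8) = 6435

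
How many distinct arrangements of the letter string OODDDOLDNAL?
11! / (1! × 4! × 2! × 1! × 3!) = 138600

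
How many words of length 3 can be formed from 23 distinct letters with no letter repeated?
P(23,3) = 23!/(23-3)! = 10626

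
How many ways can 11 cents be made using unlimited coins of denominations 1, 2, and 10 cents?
Coefficient of x^11 in 1/(1-x^1) · 1/(1-x^2) · 1/(1-x^10). Case on j = number of 10-cent coins (j = 0..1); remainder r = 11 - 10j is made from {1,2} in ⌊r/2⌋+1 ways. r = 11, 1 → 6 + 1 = 7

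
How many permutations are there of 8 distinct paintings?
8! = 40320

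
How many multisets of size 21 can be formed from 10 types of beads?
C(21+10-1, 10-1) = C(30, 9) = 14307150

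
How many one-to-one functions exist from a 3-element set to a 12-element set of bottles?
P(12,3) = 12!/(12-3)! = 1320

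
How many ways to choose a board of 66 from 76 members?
C(76,66) = 76!/(66!×10!) = 954526728530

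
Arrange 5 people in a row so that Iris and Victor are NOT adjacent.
Total - adjacent = 5! - (5-1)!×2 = 120 - 48 = 72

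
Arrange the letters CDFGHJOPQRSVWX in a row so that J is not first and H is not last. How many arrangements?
By inclusion-exclusion: 14! - 2×(14-1)! + (14-2)! = 87178291200 - 12454041600 + 479001600 = 75203251200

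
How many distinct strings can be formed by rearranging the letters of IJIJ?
4! / (2! × 2!) = 6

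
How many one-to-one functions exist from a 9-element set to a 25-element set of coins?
P(25,9) = 25!/(25-9)! = 741354768000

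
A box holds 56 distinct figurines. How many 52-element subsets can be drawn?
C(56,52) = 56!/(52!×4!) = 367290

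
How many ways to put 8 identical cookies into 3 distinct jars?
C(8+3-1, 3-1) = C(10, 2) = 45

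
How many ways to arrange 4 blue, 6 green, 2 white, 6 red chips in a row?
18! / (4! × 6! × 2! × 6!) = 257297040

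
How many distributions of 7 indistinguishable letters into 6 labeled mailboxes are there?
C(7+6-1, 6-1) = C(12, 5) = 792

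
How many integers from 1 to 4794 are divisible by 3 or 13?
⌊4794/3⌋ + ⌊4794/13⌋ - ⌊4794/39⌋ = 1598 + 368 - 122 = 1844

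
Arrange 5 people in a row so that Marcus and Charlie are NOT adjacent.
Total - adjacent = 5! - (5-1)!×2 = 120 - 48 = 72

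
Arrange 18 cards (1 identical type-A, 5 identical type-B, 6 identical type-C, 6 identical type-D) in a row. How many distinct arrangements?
18! / (1! × 5! × 6! × 6!) = 102918816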